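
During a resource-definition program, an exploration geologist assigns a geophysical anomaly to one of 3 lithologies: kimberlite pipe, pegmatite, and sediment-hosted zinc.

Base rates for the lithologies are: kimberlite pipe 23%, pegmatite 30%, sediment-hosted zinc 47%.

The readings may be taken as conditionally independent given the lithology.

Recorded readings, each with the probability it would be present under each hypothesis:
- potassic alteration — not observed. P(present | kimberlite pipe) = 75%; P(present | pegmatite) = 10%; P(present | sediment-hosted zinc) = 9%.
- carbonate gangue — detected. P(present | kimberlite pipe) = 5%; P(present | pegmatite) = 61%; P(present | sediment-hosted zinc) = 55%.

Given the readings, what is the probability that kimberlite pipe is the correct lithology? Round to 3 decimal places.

For each hypothesis, the unnormalized posterior weight is prior × product of the reading likelihoods (using 1 − P(present | H) for each absent reading):
  kimberlite pipe: 0.23 × (1 − 0.75) × 0.05 = 0.002875
  pegmatite: 0.30 × (1 − 0.10) × 0.61 = 0.1647
  sediment-hosted zinc: 0.47 × (1 − 0.09) × 0.55 = 0.23523
Normalizing constant Z = 0.002875 + 0.1647 + 0.23523 = 0.40281.
P(kimberlite pipe | evidence) = 0.002875 / 0.40281 ≈ 0.007.

0.007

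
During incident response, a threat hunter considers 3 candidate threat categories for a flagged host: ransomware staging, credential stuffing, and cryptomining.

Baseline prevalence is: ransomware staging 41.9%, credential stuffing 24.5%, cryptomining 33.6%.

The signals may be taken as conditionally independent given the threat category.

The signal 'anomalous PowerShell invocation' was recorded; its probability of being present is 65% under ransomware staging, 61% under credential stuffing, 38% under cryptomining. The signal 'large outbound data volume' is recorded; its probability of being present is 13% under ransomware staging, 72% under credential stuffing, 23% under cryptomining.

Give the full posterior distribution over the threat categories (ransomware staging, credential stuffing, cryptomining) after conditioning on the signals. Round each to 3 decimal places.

By Bayes' rule with conditional independence, the unnormalized weight for each hypothesis is prior × ∏ likelihoods:
  ransomware staging: 0.419 × 0.65 × 0.13 = 0.035405
  credential stuffing: 0.245 × 0.61 × 0.72 = 0.1076
  cryptomining: 0.336 × 0.38 × 0.23 = 0.029366
Normalizing constant Z = 0.035405 + 0.1076 + 0.029366 = 0.17238.
P(ransomware staging | evidence) = 0.035405 / 0.17238 ≈ 0.205
P(credential stuffing | evidence) = 0.1076 / 0.17238 ≈ 0.624
P(cryptomining | evidence) = 0.029366 / 0.17238 ≈ 0.170

0.205, 0.624, 0.170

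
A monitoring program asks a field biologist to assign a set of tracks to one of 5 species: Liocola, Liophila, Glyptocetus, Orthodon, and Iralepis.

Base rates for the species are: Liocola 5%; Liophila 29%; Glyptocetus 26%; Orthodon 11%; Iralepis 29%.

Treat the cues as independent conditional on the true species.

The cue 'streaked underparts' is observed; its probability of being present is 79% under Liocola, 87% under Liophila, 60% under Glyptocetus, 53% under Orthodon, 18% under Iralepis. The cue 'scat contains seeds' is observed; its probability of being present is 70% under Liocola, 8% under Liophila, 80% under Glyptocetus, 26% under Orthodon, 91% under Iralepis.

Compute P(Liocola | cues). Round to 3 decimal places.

0.118

By Bayes' rule with conditional independence, the unnormalized weight for each hypothesis is prior × ∏ likelihoods:
  Liocola: 0.05 × 0.79 × 0.70 = 0.02765
  Liophila: 0.29 × 0.87 × 0.08 = 0.020184
  Glyptocetus: 0.26 × 0.60 × 0.80 = 0.1248
  Orthodon: 0.11 × 0.53 × 0.26 = 0.015158
  Iralepis: 0.29 × 0.18 × 0.91 = 0.047502
The unnormalized weights sum to 0.23529.
P(Liocola | evidence) = 0.02765 / 0.23529 ≈ 0.118.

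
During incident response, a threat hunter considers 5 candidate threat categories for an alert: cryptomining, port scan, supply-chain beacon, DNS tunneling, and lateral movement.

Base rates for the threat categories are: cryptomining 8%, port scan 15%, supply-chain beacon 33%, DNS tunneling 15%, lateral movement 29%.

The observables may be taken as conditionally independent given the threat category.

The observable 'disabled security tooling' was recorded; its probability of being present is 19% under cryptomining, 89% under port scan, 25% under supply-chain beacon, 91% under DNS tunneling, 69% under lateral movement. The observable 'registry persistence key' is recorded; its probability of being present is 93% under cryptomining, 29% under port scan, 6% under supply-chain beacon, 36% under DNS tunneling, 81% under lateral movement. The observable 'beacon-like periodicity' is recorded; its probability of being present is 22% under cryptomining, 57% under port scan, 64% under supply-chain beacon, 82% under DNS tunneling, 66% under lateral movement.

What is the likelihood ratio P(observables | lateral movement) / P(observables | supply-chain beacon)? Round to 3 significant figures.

Take the product of per-observable likelihoods under each hypothesis, then divide.
  lateral movement: 0.69 × 0.81 × 0.66 = 0.36887
  supply-chain beacon: 0.25 × 0.06 × 0.64 = 0.0096
Bayes factor = 0.36887 / 0.0096 ≈ 38.4

38.4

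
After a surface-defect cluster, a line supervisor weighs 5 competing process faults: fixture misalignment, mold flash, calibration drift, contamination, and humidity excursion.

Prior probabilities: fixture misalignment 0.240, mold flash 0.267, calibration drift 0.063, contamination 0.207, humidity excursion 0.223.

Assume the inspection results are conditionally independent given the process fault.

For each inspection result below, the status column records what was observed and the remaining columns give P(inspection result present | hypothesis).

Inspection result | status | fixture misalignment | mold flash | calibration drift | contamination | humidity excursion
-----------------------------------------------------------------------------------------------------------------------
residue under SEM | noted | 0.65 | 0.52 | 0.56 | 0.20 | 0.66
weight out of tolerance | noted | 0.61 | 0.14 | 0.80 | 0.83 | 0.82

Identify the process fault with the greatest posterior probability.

For each hypothesis, the unnormalized posterior weight is prior × product of the inspection result likelihoods:
  fixture misalignment: 0.240 × 0.65 × 0.61 = 0.09516
  mold flash: 0.267 × 0.52 × 0.14 = 0.019438
  calibration drift: 0.063 × 0.56 × 0.80 = 0.028224
  contamination: 0.207 × 0.20 × 0.83 = 0.034362
  humidity excursion: 0.223 × 0.66 × 0.82 = 0.12069
Normalizing constant Z = 0.09516 + 0.019438 + 0.028224 + 0.034362 + 0.12069 = 0.29787.
P(fixture misalignment | evidence) ≈ 0.09516 / 0.29787 ≈ 0.319
P(mold flash | evidence) ≈ 0.019438 / 0.29787 ≈ 0.065
P(calibration drift | evidence) ≈ 0.028224 / 0.29787 ≈ 0.095
P(contamination | evidence) ≈ 0.034362 / 0.29787 ≈ 0.115
P(humidity excursion | evidence) ≈ 0.12069 / 0.29787 ≈ 0.405
The largest is 0.405, so humidity excursion is most probable.

humidity excursion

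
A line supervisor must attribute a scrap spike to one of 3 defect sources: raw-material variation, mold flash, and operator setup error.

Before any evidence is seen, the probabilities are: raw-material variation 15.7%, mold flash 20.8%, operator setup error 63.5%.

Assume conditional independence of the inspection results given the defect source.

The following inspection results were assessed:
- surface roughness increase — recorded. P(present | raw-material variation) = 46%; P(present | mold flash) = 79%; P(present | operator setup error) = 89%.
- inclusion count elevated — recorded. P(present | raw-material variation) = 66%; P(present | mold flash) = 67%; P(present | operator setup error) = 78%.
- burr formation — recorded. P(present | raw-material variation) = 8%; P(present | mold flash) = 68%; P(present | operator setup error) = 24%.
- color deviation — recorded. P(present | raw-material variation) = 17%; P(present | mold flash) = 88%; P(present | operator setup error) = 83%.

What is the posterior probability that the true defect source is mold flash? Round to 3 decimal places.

0.427

Multiply each prior by the joint likelihood of the inspection result pattern:
  raw-material variation: 0.157 × 0.46 × 0.66 × 0.08 × 0.17 = 0.00064825
  mold flash: 0.208 × 0.79 × 0.67 × 0.68 × 0.88 = 0.06588
  operator setup error: 0.635 × 0.89 × 0.78 × 0.24 × 0.83 = 0.087811
The unnormalized weights sum to 0.15434.
P(mold flash | evidence) = 0.06588 / 0.15434 ≈ 0.427.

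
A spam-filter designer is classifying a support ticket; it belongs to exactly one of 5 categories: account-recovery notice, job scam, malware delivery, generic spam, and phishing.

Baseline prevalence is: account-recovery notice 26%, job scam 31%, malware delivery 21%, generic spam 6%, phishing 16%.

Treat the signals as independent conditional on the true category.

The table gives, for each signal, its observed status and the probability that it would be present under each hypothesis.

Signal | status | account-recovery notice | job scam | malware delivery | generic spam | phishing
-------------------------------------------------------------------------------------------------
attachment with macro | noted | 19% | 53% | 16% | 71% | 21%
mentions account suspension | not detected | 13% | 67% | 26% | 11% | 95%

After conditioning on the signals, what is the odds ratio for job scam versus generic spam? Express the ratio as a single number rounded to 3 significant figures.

1.43

Unnormalized posterior weight (prior times the signal likelihoods) for each of the two hypotheses (using 1 − P(present | H) for each absent signal):
  job scam: 0.31 × 0.53 × (1 − 0.67) = 0.054219
  generic spam: 0.06 × 0.71 × (1 − 0.11) = 0.037914
Posterior odds = 0.054219 / 0.037914 ≈ 1.43.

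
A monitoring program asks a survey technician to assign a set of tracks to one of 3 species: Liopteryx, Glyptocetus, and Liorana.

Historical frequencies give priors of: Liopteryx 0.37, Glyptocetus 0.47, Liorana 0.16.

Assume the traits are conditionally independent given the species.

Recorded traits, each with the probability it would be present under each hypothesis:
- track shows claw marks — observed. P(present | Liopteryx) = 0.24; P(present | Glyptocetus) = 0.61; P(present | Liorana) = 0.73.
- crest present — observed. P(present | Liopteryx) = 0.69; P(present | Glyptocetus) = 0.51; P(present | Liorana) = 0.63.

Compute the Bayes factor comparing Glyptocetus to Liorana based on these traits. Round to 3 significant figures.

Take the product of per-trait likelihoods under each hypothesis, then divide.
  Glyptocetus: 0.61 × 0.51 = 0.3111
  Liorana: 0.73 × 0.63 = 0.4599
Bayes factor = 0.3111 / 0.4599 ≈ 0.676

0.676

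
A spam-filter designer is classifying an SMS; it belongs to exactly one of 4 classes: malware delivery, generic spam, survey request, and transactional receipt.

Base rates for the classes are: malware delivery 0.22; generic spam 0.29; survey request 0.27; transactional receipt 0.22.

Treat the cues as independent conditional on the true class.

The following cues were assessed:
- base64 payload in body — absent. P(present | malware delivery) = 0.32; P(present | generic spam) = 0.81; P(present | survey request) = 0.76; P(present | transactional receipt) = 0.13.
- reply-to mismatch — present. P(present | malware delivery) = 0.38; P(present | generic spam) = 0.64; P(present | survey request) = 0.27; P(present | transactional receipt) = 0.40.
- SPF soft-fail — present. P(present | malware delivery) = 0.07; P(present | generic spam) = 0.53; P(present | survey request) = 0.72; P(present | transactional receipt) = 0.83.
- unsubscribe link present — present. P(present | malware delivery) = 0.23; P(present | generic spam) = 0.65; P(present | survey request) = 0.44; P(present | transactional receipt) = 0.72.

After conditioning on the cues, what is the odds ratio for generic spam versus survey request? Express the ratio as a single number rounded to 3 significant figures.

The normalizing constant cancels in an odds ratio, so compute prior × likelihood for the two hypotheses only (using 1 − P(present | H) for each absent cue):
  generic spam: 0.29 × (1 − 0.81) × 0.64 × 0.53 × 0.65 = 0.012148
  survey request: 0.27 × (1 − 0.76) × 0.27 × 0.72 × 0.44 = 0.0055427
Odds(generic spam : survey request) = 0.012148 / 0.0055427 ≈ 2.19.

2.19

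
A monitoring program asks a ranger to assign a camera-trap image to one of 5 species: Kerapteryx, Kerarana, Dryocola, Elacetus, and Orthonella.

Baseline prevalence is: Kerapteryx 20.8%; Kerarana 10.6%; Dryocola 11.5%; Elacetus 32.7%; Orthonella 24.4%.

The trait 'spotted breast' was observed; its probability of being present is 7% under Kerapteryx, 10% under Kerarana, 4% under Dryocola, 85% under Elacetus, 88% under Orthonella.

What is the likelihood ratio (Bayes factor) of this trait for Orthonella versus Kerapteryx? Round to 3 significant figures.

12.6

Likelihood of this trait under each hypothesis:
  Orthonella: 0.88
  Kerapteryx: 0.07
Bayes factor = 0.88 / 0.07 ≈ 12.6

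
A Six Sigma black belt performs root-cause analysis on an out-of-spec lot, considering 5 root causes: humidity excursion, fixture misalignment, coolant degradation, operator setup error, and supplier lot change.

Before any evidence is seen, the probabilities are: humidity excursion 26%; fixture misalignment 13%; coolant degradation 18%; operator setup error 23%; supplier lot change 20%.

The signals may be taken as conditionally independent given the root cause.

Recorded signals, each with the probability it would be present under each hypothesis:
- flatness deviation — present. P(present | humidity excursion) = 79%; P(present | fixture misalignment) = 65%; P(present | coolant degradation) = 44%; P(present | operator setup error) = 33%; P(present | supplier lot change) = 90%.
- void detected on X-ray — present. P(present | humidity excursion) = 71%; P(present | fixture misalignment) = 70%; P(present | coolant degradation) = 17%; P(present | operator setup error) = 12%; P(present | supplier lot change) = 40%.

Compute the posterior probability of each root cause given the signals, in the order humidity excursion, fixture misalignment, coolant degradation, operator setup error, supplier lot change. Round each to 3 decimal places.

Multiply each prior by the joint likelihood of the signal pattern:
  humidity excursion: 0.26 × 0.79 × 0.71 = 0.14583
  fixture misalignment: 0.13 × 0.65 × 0.70 = 0.05915
  coolant degradation: 0.18 × 0.44 × 0.17 = 0.013464
  operator setup error: 0.23 × 0.33 × 0.12 = 0.009108
  supplier lot change: 0.20 × 0.90 × 0.40 = 0.072
Normalizing constant Z = 0.14583 + 0.05915 + 0.013464 + 0.009108 + 0.072 = 0.29956.
P(humidity excursion | evidence) = 0.14583 / 0.29956 ≈ 0.487
P(fixture misalignment | evidence) = 0.05915 / 0.29956 ≈ 0.197
P(coolant degradation | evidence) = 0.013464 / 0.29956 ≈ 0.045
P(operator setup error | evidence) = 0.009108 / 0.29956 ≈ 0.030
P(supplier lot change | evidence) = 0.072 / 0.29956 ≈ 0.240

0.487, 0.197, 0.045, 0.030, 0.240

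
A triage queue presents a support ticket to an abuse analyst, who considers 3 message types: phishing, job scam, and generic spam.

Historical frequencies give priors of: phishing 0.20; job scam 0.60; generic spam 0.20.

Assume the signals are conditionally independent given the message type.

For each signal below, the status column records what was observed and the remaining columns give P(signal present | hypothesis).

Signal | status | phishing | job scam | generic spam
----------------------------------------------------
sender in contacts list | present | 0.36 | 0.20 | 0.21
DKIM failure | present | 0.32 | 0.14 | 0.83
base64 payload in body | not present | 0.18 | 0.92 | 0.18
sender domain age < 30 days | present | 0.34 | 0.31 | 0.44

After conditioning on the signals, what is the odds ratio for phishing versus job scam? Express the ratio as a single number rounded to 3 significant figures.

15.4

The normalizing constant cancels in an odds ratio, so compute prior × likelihood for the two hypotheses only (using 1 − P(present | H) for each absent signal):
  phishing: 0.20 × 0.36 × 0.32 × (1 − 0.18) × 0.34 = 0.0064236
  job scam: 0.60 × 0.20 × 0.14 × (1 − 0.92) × 0.31 = 0.00041664
Posterior odds = 0.0064236 / 0.00041664 ≈ 15.4.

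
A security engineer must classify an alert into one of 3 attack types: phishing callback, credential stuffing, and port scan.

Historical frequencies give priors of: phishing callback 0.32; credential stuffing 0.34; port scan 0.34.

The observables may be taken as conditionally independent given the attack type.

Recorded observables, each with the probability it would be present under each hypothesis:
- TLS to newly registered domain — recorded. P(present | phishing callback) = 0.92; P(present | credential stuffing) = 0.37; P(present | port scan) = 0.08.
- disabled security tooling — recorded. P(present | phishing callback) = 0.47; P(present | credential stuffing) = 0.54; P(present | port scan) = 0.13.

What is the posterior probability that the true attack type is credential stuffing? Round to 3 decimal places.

0.324

For each hypothesis, the unnormalized posterior weight is prior × product of the observable likelihoods:
  phishing callback: 0.32 × 0.92 × 0.47 = 0.13837
  credential stuffing: 0.34 × 0.37 × 0.54 = 0.067932
  port scan: 0.34 × 0.08 × 0.13 = 0.003536
Normalizing constant Z = 0.13837 + 0.067932 + 0.003536 = 0.20984.
P(credential stuffing | evidence) = 0.067932 / 0.20984 ≈ 0.324.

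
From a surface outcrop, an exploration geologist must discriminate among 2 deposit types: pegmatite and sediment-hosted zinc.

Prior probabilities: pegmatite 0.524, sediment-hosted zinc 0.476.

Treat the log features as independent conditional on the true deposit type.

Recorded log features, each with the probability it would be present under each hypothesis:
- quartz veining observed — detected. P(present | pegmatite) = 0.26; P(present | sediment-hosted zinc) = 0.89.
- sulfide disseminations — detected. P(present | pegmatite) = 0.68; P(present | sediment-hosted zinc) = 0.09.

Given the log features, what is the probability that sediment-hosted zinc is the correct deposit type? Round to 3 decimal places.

0.292

For each hypothesis, the unnormalized posterior weight is prior × product of the log feature likelihoods:
  pegmatite: 0.524 × 0.26 × 0.68 = 0.092643
  sediment-hosted zinc: 0.476 × 0.89 × 0.09 = 0.038128
Normalizing constant Z = 0.092643 + 0.038128 = 0.13077.
P(sediment-hosted zinc | evidence) = 0.038128 / 0.13077 ≈ 0.292.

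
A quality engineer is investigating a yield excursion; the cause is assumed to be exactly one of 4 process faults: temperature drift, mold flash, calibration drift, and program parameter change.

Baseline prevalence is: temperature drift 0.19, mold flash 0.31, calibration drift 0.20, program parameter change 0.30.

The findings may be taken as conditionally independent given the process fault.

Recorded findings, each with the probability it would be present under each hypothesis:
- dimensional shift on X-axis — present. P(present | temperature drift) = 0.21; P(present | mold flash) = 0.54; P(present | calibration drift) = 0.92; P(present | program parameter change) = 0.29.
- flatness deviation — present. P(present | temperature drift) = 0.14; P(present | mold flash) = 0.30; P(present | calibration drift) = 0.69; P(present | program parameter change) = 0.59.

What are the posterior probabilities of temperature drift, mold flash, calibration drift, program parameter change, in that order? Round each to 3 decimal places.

0.024, 0.215, 0.542, 0.219

Multiply each prior by the joint likelihood of the evidence pattern:
  temperature drift: 0.19 × 0.21 × 0.14 = 0.005586
  mold flash: 0.31 × 0.54 × 0.30 = 0.05022
  calibration drift: 0.20 × 0.92 × 0.69 = 0.12696
  program parameter change: 0.30 × 0.29 × 0.59 = 0.05133
Marginal likelihood of the evidence = 0.2341.
P(temperature drift | evidence) = 0.005586 / 0.2341 ≈ 0.024
P(mold flash | evidence) = 0.05022 / 0.2341 ≈ 0.215
P(calibration drift | evidence) = 0.12696 / 0.2341 ≈ 0.542
P(program parameter change | evidence) = 0.05133 / 0.2341 ≈ 0.219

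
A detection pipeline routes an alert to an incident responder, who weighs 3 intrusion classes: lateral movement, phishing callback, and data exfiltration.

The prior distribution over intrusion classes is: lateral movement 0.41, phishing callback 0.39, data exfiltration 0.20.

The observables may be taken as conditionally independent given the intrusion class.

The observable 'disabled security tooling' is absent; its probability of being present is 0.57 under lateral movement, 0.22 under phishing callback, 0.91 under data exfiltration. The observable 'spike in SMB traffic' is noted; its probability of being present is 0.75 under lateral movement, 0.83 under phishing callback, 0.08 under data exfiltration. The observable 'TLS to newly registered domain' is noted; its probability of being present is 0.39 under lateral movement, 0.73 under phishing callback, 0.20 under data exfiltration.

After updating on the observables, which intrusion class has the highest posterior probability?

phishing callback

Multiply each prior by the joint likelihood of the observable pattern (using 1 − P(present | H) for each absent observable):
  lateral movement: 0.41 × (1 − 0.57) × 0.75 × 0.39 = 0.051568
  phishing callback: 0.39 × (1 − 0.22) × 0.83 × 0.73 = 0.18431
  data exfiltration: 0.20 × (1 − 0.91) × 0.08 × 0.20 = 0.000288
Marginal likelihood of the evidence = 0.23617.
P(lateral movement | evidence) ≈ 0.051568 / 0.23617 ≈ 0.218
P(phishing callback | evidence) ≈ 0.18431 / 0.23617 ≈ 0.780
P(data exfiltration | evidence) ≈ 0.000288 / 0.23617 ≈ 0.001
The largest is 0.780, so phishing callback is most probable.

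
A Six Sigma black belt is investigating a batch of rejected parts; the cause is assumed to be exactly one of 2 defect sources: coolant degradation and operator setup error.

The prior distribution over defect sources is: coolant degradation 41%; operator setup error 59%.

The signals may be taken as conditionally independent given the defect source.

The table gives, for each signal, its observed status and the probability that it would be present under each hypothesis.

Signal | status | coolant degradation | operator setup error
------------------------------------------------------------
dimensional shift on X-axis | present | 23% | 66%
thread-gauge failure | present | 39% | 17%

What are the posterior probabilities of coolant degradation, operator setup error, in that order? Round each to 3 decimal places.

0.357, 0.643

Multiply each prior by the joint likelihood of the signal pattern:
  coolant degradation: 0.41 × 0.23 × 0.39 = 0.036777
  operator setup error: 0.59 × 0.66 × 0.17 = 0.066198
The unnormalized weights sum to 0.10298.
P(coolant degradation | evidence) = 0.036777 / 0.10298 ≈ 0.357
P(operator setup error | evidence) = 0.066198 / 0.10298 ≈ 0.643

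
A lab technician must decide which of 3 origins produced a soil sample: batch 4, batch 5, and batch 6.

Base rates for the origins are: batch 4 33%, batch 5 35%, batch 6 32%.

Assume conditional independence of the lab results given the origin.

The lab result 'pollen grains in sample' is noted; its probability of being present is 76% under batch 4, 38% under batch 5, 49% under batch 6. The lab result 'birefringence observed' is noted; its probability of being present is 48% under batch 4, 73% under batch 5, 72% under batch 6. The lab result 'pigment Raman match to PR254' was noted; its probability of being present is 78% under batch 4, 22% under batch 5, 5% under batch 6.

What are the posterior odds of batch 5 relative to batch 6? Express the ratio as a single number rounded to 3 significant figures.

3.78

Posterior odds equal prior odds times the likelihood ratio; only the two competing hypotheses matter.
  batch 5: 0.35 × 0.38 × 0.73 × 0.22 = 0.02136
  batch 6: 0.32 × 0.49 × 0.72 × 0.05 = 0.0056448
Posterior odds = 0.02136 / 0.0056448 ≈ 3.78.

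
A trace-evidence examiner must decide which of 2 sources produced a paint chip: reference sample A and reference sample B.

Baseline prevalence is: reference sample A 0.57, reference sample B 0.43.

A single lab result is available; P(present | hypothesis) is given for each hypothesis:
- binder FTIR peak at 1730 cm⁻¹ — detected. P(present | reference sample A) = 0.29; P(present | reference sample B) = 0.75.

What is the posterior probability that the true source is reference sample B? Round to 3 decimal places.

By Bayes' rule, the unnormalized weight for each hypothesis is prior × likelihood:
  reference sample A: 0.57 × 0.29 = 0.1653
  reference sample B: 0.43 × 0.75 = 0.3225
Normalizing constant Z = 0.1653 + 0.3225 = 0.4878.
P(reference sample B | evidence) = 0.3225 / 0.4878 ≈ 0.661.

0.661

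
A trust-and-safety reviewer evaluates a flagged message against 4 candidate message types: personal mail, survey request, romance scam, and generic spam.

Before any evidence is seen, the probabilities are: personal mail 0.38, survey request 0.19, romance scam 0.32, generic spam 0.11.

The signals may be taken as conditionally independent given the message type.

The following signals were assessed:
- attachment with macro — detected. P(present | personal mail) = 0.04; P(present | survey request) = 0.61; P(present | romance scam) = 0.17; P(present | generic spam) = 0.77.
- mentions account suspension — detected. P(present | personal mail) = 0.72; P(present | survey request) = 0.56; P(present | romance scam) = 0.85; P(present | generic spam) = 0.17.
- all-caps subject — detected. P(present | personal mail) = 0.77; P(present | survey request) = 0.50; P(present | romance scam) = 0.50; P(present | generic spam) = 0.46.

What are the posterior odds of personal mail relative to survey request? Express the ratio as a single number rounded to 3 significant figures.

Posterior odds equal prior odds times the likelihood ratio; only the two competing hypotheses matter.
  personal mail: 0.38 × 0.04 × 0.72 × 0.77 = 0.0084269
  survey request: 0.19 × 0.61 × 0.56 × 0.50 = 0.032452
Odds(personal mail : survey request) = 0.0084269 / 0.032452 ≈ 0.260.

0.260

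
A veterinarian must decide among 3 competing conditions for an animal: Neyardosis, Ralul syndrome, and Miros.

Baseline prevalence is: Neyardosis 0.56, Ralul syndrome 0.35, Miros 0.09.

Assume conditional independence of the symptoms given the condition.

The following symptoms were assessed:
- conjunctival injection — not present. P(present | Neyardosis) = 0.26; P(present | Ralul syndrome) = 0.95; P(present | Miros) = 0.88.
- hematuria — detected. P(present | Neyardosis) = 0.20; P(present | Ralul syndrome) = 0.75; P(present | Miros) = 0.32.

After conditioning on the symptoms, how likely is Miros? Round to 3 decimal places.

0.035

Multiply each prior by the joint likelihood of the symptom pattern (using 1 − P(present | H) for each absent symptom):
  Neyardosis: 0.56 × (1 − 0.26) × 0.20 = 0.08288
  Ralul syndrome: 0.35 × (1 − 0.95) × 0.75 = 0.013125
  Miros: 0.09 × (1 − 0.88) × 0.32 = 0.003456
Marginal likelihood of the evidence = 0.099461.
P(Miros | evidence) = 0.003456 / 0.099461 ≈ 0.035.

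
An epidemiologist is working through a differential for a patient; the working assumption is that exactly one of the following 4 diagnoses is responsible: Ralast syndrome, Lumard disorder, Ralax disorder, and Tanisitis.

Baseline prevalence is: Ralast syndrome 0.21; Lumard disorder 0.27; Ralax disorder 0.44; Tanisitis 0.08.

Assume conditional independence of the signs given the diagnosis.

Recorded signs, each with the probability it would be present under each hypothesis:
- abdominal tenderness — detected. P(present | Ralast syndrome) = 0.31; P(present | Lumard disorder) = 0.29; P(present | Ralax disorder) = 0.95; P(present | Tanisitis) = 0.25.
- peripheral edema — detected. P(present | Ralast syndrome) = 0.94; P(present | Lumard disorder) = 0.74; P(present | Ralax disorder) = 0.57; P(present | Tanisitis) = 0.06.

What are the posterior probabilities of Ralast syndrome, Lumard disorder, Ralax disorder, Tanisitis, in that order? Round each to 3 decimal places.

By Bayes' rule with conditional independence, the unnormalized weight for each hypothesis is prior × ∏ likelihoods:
  Ralast syndrome: 0.21 × 0.31 × 0.94 = 0.061194
  Lumard disorder: 0.27 × 0.29 × 0.74 = 0.057942
  Ralax disorder: 0.44 × 0.95 × 0.57 = 0.23826
  Tanisitis: 0.08 × 0.25 × 0.06 = 0.0012
The unnormalized weights sum to 0.3586.
P(Ralast syndrome | evidence) = 0.061194 / 0.3586 ≈ 0.171
P(Lumard disorder | evidence) = 0.057942 / 0.3586 ≈ 0.162
P(Ralax disorder | evidence) = 0.23826 / 0.3586 ≈ 0.664
P(Tanisitis | evidence) = 0.0012 / 0.3586 ≈ 0.003

0.171, 0.162, 0.664, 0.003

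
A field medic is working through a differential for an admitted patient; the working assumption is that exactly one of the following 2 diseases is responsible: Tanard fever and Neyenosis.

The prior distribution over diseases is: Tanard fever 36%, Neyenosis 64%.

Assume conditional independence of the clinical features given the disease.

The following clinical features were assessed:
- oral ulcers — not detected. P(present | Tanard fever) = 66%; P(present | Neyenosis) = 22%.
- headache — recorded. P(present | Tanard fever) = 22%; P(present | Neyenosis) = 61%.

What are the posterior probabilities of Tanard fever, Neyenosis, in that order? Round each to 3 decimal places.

0.081, 0.919

By Bayes' rule with conditional independence, the unnormalized weight for each hypothesis is prior × ∏ likelihoods (using 1 − P(present | H) for each absent clinical feature):
  Tanard fever: 0.36 × (1 − 0.66) × 0.22 = 0.026928
  Neyenosis: 0.64 × (1 − 0.22) × 0.61 = 0.30451
Marginal likelihood of the evidence = 0.33144.
P(Tanard fever | evidence) = 0.026928 / 0.33144 ≈ 0.081
P(Neyenosis | evidence) = 0.30451 / 0.33144 ≈ 0.919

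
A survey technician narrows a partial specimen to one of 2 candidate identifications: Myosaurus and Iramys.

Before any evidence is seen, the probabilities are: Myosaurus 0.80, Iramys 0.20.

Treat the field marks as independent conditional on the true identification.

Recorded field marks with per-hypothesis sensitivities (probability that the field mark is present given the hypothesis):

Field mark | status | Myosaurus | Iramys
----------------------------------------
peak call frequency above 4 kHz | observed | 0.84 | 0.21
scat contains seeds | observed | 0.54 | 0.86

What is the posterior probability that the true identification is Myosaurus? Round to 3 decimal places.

0.909

Multiply each prior by the joint likelihood of the field mark pattern:
  Myosaurus: 0.80 × 0.84 × 0.54 = 0.36288
  Iramys: 0.20 × 0.21 × 0.86 = 0.03612
The unnormalized weights sum to 0.399.
P(Myosaurus | evidence) = 0.36288 / 0.399 ≈ 0.909.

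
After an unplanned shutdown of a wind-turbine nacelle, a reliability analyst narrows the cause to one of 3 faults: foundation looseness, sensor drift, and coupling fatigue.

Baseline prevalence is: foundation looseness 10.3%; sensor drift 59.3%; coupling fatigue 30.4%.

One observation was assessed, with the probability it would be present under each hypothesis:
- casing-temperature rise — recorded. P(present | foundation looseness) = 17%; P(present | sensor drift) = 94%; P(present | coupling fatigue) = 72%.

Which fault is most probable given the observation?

sensor drift

By Bayes' rule, the unnormalized weight for each hypothesis is prior × likelihood:
  foundation looseness: 0.103 × 0.17 = 0.01751
  sensor drift: 0.593 × 0.94 = 0.55742
  coupling fatigue: 0.304 × 0.72 = 0.21888
The unnormalized weights sum to 0.79381.
P(foundation looseness | evidence) ≈ 0.01751 / 0.79381 ≈ 0.022
P(sensor drift | evidence) ≈ 0.55742 / 0.79381 ≈ 0.702
P(coupling fatigue | evidence) ≈ 0.21888 / 0.79381 ≈ 0.276
The largest is 0.702, so sensor drift is most probable.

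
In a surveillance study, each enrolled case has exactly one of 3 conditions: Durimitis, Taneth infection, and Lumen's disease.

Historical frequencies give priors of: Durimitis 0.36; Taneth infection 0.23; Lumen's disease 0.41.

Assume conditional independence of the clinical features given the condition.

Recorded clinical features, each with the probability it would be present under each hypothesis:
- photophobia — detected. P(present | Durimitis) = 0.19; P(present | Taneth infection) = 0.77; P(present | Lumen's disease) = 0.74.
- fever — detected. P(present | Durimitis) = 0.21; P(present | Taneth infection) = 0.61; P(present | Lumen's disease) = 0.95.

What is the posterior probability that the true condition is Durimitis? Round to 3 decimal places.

For each hypothesis, the unnormalized posterior weight is prior × product of the clinical feature likelihoods:
  Durimitis: 0.36 × 0.19 × 0.21 = 0.014364
  Taneth infection: 0.23 × 0.77 × 0.61 = 0.10803
  Lumen's disease: 0.41 × 0.74 × 0.95 = 0.28823
The unnormalized weights sum to 0.41062.
P(Durimitis | evidence) = 0.014364 / 0.41062 ≈ 0.035.

0.035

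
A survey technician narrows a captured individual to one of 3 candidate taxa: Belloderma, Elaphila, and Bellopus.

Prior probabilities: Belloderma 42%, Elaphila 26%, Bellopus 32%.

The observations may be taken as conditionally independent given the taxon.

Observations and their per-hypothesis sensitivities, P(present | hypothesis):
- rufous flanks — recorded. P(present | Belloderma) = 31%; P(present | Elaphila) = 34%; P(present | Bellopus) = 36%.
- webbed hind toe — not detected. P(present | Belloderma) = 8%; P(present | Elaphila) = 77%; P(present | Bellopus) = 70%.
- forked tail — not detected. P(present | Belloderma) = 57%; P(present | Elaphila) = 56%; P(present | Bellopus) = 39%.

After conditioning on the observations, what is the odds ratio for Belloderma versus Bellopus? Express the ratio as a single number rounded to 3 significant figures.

Unnormalized posterior weight (prior times the observation likelihoods) for each of the two hypotheses (using 1 − P(present | H) for each absent observation):
  Belloderma: 0.42 × 0.31 × (1 − 0.08) × (1 − 0.57) = 0.051507
  Bellopus: 0.32 × 0.36 × (1 − 0.70) × (1 − 0.39) = 0.021082
Posterior odds = 0.051507 / 0.021082 ≈ 2.44.

2.44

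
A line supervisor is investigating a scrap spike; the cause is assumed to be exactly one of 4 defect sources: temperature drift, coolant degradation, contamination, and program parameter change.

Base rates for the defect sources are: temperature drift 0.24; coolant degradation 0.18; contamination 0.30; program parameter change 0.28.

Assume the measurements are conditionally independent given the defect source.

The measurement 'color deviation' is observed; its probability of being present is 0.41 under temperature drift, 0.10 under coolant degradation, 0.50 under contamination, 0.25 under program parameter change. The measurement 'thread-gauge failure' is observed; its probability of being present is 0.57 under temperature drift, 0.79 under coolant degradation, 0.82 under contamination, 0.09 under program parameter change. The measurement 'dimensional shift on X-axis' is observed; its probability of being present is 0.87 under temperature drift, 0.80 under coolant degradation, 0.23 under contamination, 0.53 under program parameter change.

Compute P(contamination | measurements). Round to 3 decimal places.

0.308

For each hypothesis, the unnormalized posterior weight is prior × product of the measurement likelihoods:
  temperature drift: 0.24 × 0.41 × 0.57 × 0.87 = 0.048797
  coolant degradation: 0.18 × 0.10 × 0.79 × 0.80 = 0.011376
  contamination: 0.30 × 0.50 × 0.82 × 0.23 = 0.02829
  program parameter change: 0.28 × 0.25 × 0.09 × 0.53 = 0.003339
The unnormalized weights sum to 0.091802.
P(contamination | evidence) = 0.02829 / 0.091802 ≈ 0.308.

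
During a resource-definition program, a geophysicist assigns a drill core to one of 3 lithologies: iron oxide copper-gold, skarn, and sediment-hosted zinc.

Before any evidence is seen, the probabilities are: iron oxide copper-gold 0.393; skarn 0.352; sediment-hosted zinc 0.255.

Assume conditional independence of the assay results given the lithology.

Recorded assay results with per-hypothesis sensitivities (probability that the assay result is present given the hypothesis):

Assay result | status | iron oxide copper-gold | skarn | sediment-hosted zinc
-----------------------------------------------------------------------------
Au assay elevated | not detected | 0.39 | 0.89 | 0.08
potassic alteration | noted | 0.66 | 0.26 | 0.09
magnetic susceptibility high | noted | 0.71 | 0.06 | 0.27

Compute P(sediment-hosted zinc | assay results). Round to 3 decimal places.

Multiply each prior by the joint likelihood of the assay result pattern (using 1 − P(present | H) for each absent assay result):
  iron oxide copper-gold: 0.393 × (1 − 0.39) × 0.66 × 0.71 = 0.11234
  skarn: 0.352 × (1 − 0.89) × 0.26 × 0.06 = 0.00060403
  sediment-hosted zinc: 0.255 × (1 − 0.08) × 0.09 × 0.27 = 0.0057008
The unnormalized weights sum to 0.11864.
P(sediment-hosted zinc | evidence) = 0.0057008 / 0.11864 ≈ 0.048.

0.048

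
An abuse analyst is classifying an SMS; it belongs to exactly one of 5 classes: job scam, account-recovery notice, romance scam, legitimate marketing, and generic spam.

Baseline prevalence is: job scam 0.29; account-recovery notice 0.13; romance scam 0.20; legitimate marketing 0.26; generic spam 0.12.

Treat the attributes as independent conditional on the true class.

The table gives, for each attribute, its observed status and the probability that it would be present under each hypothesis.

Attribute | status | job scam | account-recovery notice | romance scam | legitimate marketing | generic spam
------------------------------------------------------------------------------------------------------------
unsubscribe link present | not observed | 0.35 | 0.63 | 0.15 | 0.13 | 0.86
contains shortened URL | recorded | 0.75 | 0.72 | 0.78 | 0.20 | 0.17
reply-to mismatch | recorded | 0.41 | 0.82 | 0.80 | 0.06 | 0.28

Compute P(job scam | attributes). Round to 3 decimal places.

0.296

Multiply each prior by the joint likelihood of the attribute pattern (using 1 − P(present | H) for each absent attribute):
  job scam: 0.29 × (1 − 0.35) × 0.75 × 0.41 = 0.057964
  account-recovery notice: 0.13 × (1 − 0.63) × 0.72 × 0.82 = 0.028398
  romance scam: 0.20 × (1 − 0.15) × 0.78 × 0.80 = 0.10608
  legitimate marketing: 0.26 × (1 − 0.13) × 0.20 × 0.06 = 0.0027144
  generic spam: 0.12 × (1 − 0.86) × 0.17 × 0.28 = 0.00079968
The unnormalized weights sum to 0.19596.
P(job scam | evidence) = 0.057964 / 0.19596 ≈ 0.296.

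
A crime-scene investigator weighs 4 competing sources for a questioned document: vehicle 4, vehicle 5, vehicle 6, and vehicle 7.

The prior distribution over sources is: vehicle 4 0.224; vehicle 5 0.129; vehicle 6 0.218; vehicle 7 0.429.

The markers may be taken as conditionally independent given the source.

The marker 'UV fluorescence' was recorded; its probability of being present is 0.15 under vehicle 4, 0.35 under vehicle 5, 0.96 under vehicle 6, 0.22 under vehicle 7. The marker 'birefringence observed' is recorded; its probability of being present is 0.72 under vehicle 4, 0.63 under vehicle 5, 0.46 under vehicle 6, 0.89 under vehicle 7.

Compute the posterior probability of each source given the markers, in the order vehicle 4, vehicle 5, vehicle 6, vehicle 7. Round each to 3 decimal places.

Multiply each prior by the joint likelihood of the marker pattern:
  vehicle 4: 0.224 × 0.15 × 0.72 = 0.024192
  vehicle 5: 0.129 × 0.35 × 0.63 = 0.028444
  vehicle 6: 0.218 × 0.96 × 0.46 = 0.096269
  vehicle 7: 0.429 × 0.22 × 0.89 = 0.083998
Marginal likelihood of the evidence = 0.2329.
P(vehicle 4 | evidence) = 0.024192 / 0.2329 ≈ 0.104
P(vehicle 5 | evidence) = 0.028444 / 0.2329 ≈ 0.122
P(vehicle 6 | evidence) = 0.096269 / 0.2329 ≈ 0.413
P(vehicle 7 | evidence) = 0.083998 / 0.2329 ≈ 0.361

0.104, 0.122, 0.413, 0.361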